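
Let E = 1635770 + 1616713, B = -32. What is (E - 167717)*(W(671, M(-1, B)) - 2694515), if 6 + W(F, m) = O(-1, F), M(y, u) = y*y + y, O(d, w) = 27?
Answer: -8311883478404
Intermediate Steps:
M(y, u) = y + y² (M(y, u) = y² + y = y + y²)
W(F, m) = 21 (W(F, m) = -6 + 27 = 21)
E = 3252483
(E - 167717)*(W(671, M(-1, B)) - 2694515) = (3252483 - 167717)*(21 - 2694515) = 3084766*(-2694494) = -8311883478404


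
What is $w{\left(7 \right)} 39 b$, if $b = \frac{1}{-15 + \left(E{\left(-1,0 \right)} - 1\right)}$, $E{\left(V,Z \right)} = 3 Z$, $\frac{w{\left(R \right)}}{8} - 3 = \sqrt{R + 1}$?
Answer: $- \frac{117}{2} - 39 \sqrt{2} \approx -113.65$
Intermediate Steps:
$w{\left(R \right)} = 24 + 8 \sqrt{1 + R}$ ($w{\left(R \right)} = 24 + 8 \sqrt{R + 1} = 24 + 8 \sqrt{1 + R}$)
$b = - \frac{1}{16}$ ($b = \frac{1}{-15 + \left(3 \cdot 0 - 1\right)} = \frac{1}{-15 + \left(0 - 1\right)} = \frac{1}{-15 - 1} = \frac{1}{-16} = - \frac{1}{16} \approx -0.0625$)
$w{\left(7 \right)} 39 b = \left(24 + 8 \sqrt{1 + 7}\right) 39 \left(- \frac{1}{16}\right) = \left(24 + 8 \sqrt{8}\right) 39 \left(- \frac{1}{16}\right) = \left(24 + 8 \cdot 2 \sqrt{2}\right) 39 \left(- \frac{1}{16}\right) = \left(24 + 16 \sqrt{2}\right) 39 \left(- \frac{1}{16}\right) = \left(936 + 624 \sqrt{2}\right) \left(- \frac{1}{16}\right) = - \frac{117}{2} - 39 \sqrt{2}$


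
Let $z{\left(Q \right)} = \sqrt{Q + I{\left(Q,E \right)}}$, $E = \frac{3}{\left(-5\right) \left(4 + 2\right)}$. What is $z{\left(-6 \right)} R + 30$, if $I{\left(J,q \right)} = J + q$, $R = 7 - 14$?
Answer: $30 - \frac{77 i \sqrt{10}}{10} \approx 30.0 - 24.35 i$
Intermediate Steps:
$R = -7$ ($R = 7 - 14 = -7$)
$E = - \frac{1}{10}$ ($E = \frac{3}{\left(-5\right) 6} = \frac{3}{-30} = 3 \left(- \frac{1}{30}\right) = - \frac{1}{10} \approx -0.1$)
$z{\left(Q \right)} = \sqrt{- \frac{1}{10} + 2 Q}$ ($z{\left(Q \right)} = \sqrt{Q + \left(Q - \frac{1}{10}\right)} = \sqrt{Q + \left(- \frac{1}{10} + Q\right)} = \sqrt{- \frac{1}{10} + 2 Q}$)
$z{\left(-6 \right)} R + 30 = \frac{\sqrt{-10 + 200 \left(-6\right)}}{10} \left(-7\right) + 30 = \frac{\sqrt{-10 - 1200}}{10} \left(-7\right) + 30 = \frac{\sqrt{-1210}}{10} \left(-7\right) + 30 = \frac{11 i \sqrt{10}}{10} \left(-7\right) + 30 = - \frac{77 i \sqrt{10}}{10} + 30 = 30 - \frac{77 i \sqrt{10}}{10}$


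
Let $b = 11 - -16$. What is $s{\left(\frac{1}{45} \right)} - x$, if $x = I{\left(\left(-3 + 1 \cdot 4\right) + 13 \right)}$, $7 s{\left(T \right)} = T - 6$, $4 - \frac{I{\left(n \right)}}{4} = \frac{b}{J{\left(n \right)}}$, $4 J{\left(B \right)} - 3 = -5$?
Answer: $- \frac{73349}{315} \approx -232.85$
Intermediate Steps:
$J{\left(B \right)} = - \frac{1}{2}$ ($J{\left(B \right)} = \frac{3}{4} + \frac{1}{4} \left(-5\right) = \frac{3}{4} - \frac{5}{4} = - \frac{1}{2}$)
$b = 27$ ($b = 11 + 16 = 27$)
$I{\left(n \right)} = 232$ ($I{\left(n \right)} = 16 - 4 \frac{27}{- \frac{1}{2}} = 16 - 4 \cdot 27 \left(-2\right) = 16 - -216 = 16 + 216 = 232$)
$s{\left(T \right)} = - \frac{6}{7} + \frac{T}{7}$ ($s{\left(T \right)} = \frac{T - 6}{7} = \frac{-6 + T}{7} = - \frac{6}{7} + \frac{T}{7}$)
$x = 232$
$s{\left(\frac{1}{45} \right)} - x = \left(- \frac{6}{7} + \frac{1}{7 \cdot 45}\right) - 232 = \left(- \frac{6}{7} + \frac{1}{7} \cdot \frac{1}{45}\right) - 232 = \left(- \frac{6}{7} + \frac{1}{315}\right) - 232 = - \frac{269}{315} - 232 = - \frac{73349}{315}$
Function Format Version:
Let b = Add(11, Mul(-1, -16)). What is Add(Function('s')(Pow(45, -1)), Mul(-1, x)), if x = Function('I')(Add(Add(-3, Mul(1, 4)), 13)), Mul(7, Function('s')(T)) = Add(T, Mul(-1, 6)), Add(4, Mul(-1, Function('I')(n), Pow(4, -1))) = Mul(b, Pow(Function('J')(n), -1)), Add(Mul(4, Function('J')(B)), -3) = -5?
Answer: Rational(-73349, 315) ≈ -232.85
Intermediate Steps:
Function('J')(B) = Rational(-1, 2) (Function('J')(B) = Add(Rational(3, 4), Mul(Rational(1, 4), -5)) = Add(Rational(3, 4), Rational(-5, 4)) = Rational(-1, 2))
b = 27 (b = Add(11, 16) = 27)
Function('I')(n) = 232 (Function('I')(n) = Add(16, Mul(-4, Mul(27, Pow(Rational(-1, 2), -1)))) = Add(16, Mul(-4, Mul(27, -2))) = Add(16, Mul(-4, -54)) = Add(16, 216) = 232)
Function('s')(T) = Add(Rational(-6, 7), Mul(Rational(1, 7), T)) (Function('s')(T) = Mul(Rational(1, 7), Add(T, Mul(-1, 6))) = Mul(Rational(1, 7), Add(T, -6)) = Mul(Rational(1, 7), Add(-6, T)) = Add(Rational(-6, 7), Mul(Rational(1, 7), T)))
x = 232
Add(Function('s')(Pow(45, -1)), Mul(-1, x)) = Add(Add(Rational(-6, 7), Mul(Rational(1, 7), Pow(45, -1))), Mul(-1, 232)) = Add(Add(Rational(-6, 7), Mul(Rational(1, 7), Rational(1, 45))), -232) = Add(Add(Rational(-6, 7), Rational(1, 315)), -232) = Add(Rational(-269, 315), -232) = Rational(-73349, 315)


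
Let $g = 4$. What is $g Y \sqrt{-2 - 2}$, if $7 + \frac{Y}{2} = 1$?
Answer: $- 96 i \approx - 96.0 i$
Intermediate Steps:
$Y = -12$ ($Y = -14 + 2 \cdot 1 = -14 + 2 = -12$)
$g Y \sqrt{-2 - 2} = 4 \left(-12\right) \sqrt{-2 - 2} = - 48 \sqrt{-4} = - 48 \cdot 2 i = - 96 i$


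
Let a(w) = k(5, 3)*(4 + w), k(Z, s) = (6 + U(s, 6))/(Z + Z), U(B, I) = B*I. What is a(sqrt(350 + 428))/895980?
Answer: 4/373325 + sqrt(778)/373325 ≈ 8.5429e-5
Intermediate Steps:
k(Z, s) = (6 + 6*s)/(2*Z) (k(Z, s) = (6 + s*6)/(Z + Z) = (6 + 6*s)/((2*Z)) = (6 + 6*s)*(1/(2*Z)) = (6 + 6*s)/(2*Z))
a(w) = 48/5 + 12*w/5 (a(w) = (3*(1 + 3)/5)*(4 + w) = (3*(1/5)*4)*(4 + w) = 12*(4 + w)/5 = 48/5 + 12*w/5)
a(sqrt(350 + 428))/895980 = (48/5 + 12*sqrt(350 + 428)/5)/895980 = (48/5 + 12*sqrt(778)/5)*(1/895980) = 4/373325 + sqrt(778)/373325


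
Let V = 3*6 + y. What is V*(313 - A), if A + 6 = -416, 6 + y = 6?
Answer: 13230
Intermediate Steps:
y = 0 (y = -6 + 6 = 0)
A = -422 (A = -6 - 416 = -422)
V = 18 (V = 3*6 + 0 = 18 + 0 = 18)
V*(313 - A) = 18*(313 - 1*(-422)) = 18*(313 + 422) = 18*735 = 13230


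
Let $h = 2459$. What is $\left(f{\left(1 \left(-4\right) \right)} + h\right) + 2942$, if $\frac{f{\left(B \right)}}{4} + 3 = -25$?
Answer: $5289$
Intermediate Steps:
$f{\left(B \right)} = -112$ ($f{\left(B \right)} = -12 + 4 \left(-25\right) = -12 - 100 = -112$)
$\left(f{\left(1 \left(-4\right) \right)} + h\right) + 2942 = \left(-112 + 2459\right) + 2942 = 2347 + 2942 = 5289$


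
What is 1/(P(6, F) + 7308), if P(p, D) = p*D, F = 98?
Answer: 1/7896 ≈ 0.00012665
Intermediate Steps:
P(p, D) = D*p
1/(P(6, F) + 7308) = 1/(98*6 + 7308) = 1/(588 + 7308) = 1/7896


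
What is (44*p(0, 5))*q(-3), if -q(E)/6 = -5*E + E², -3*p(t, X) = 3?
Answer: 6336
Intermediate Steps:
p(t, X) = -1 (p(t, X) = -⅓*3 = -1)
q(E) = -6*E² + 30*E (q(E) = -6*(-5*E + E²) = -6*(E² - 5*E) = -6*E² + 30*E)
(44*p(0, 5))*q(-3) = (44*(-1))*(6*(-3)*(5 - 1*(-3))) = -264*(-3)*(5 + 3) = -264*(-3)*8 = -44*(-144) = 6336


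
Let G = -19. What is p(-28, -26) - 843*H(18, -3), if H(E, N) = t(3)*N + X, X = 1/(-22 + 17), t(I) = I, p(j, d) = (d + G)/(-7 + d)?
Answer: 426633/55 ≈ 7757.0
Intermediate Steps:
p(j, d) = (-19 + d)/(-7 + d) (p(j, d) = (d - 19)/(-7 + d) = (-19 + d)/(-7 + d))
X = -1/5 (X = 1/(-5) = -1/5 ≈ -0.20000)
H(E, N) = -1/5 + 3*N (H(E, N) = 3*N - 1/5 = -1/5 + 3*N)
p(-28, -26) - 843*H(18, -3) = (-19 - 26)/(-7 - 26) - 843*(-1/5 + 3*(-3)) = -45/(-33) - 843*(-1/5 - 9) = -1/33*(-45) - 843*(-46/5) = 15/11 + 38778/5 = 426633/55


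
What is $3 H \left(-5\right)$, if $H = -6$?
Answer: $90$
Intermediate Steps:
$3 H \left(-5\right) = 3 \left(-6\right) \left(-5\right) = \left(-18\right) \left(-5\right) = 90$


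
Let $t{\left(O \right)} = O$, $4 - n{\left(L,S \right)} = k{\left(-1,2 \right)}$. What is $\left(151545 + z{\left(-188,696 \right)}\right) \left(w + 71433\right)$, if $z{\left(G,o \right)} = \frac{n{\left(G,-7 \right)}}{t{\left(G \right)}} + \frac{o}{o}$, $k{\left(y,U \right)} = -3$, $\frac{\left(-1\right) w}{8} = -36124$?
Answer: $\frac{10268739282425}{188} \approx 5.4621 \cdot 10^{10}$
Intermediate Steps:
$w = 288992$ ($w = \left(-8\right) \left(-36124\right) = 288992$)
$n{\left(L,S \right)} = 7$ ($n{\left(L,S \right)} = 4 - -3 = 4 + 3 = 7$)
$z{\left(G,o \right)} = 1 + \frac{7}{G}$ ($z{\left(G,o \right)} = \frac{7}{G} + \frac{o}{o} = \frac{7}{G} + 1 = 1 + \frac{7}{G}$)
$\left(151545 + z{\left(-188,696 \right)}\right) \left(w + 71433\right) = \left(151545 + \frac{7 - 188}{-188}\right) \left(288992 + 71433\right) = \left(151545 - - \frac{181}{188}\right) 360425 = \left(151545 + \frac{181}{188}\right) 360425 = \frac{28490641}{188} \cdot 360425 = \frac{10268739282425}{188}$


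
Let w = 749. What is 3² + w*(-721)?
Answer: -540020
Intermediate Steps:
3² + w*(-721) = 3² + 749*(-721) = 9 - 540029 = -540020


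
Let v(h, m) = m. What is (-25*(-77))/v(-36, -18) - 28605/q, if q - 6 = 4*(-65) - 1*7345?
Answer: -4704395/45594 ≈ -103.18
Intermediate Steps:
q = -7599 (q = 6 + (4*(-65) - 1*7345) = 6 + (-260 - 7345) = 6 - 7605 = -7599)
(-25*(-77))/v(-36, -18) - 28605/q = -25*(-77)/(-18) - 28605/(-7599) = 1925*(-1/18) - 28605*(-1/7599) = -1925/18 + 9535/2533 = -4704395/45594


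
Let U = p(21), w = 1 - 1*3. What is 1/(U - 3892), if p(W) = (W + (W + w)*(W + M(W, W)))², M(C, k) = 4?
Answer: 1/242124 ≈ 4.1301e-6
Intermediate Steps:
w = -2 (w = 1 - 3 = -2)
p(W) = (W + (-2 + W)*(4 + W))² (p(W) = (W + (W - 2)*(W + 4))² = (W + (-2 + W)*(4 + W))²)
U = 246016 (U = (-8 + 21² + 3*21)² = (-8 + 441 + 63)² = 496² = 246016)
1/(U - 3892) = 1/(246016 - 3892) = 1/242124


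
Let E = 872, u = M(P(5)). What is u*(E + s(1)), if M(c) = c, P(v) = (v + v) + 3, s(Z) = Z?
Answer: 11349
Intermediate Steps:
P(v) = 3 + 2*v (P(v) = 2*v + 3 = 3 + 2*v)
u = 13 (u = 3 + 2*5 = 3 + 10 = 13)
u*(E + s(1)) = 13*(872 + 1) = 13*873 = 11349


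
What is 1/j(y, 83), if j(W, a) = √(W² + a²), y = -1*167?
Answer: √34778/34778 ≈ 0.0053623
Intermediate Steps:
y = -167
1/j(y, 83) = 1/(√((-167)² + 83²)) = 1/(√(27889 + 6889)) = 1/(√34778) = √34778/34778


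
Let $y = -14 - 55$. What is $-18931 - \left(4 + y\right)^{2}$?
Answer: $-23156$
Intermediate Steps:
$y = -69$ ($y = -14 - 55 = -69$)
$-18931 - \left(4 + y\right)^{2} = -18931 - \left(4 - 69\right)^{2} = -18931 - \left(-65\right)^{2} = -18931 - 4225 = -23156$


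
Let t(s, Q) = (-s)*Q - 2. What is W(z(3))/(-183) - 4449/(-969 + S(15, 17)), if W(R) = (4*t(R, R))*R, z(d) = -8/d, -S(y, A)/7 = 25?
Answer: 18980653/5652504 ≈ 3.3579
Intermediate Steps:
S(y, A) = -175 (S(y, A) = -7*25 = -175)
t(s, Q) = -2 - Q*s (t(s, Q) = -Q*s - 2 = -2 - Q*s)
W(R) = R*(-8 - 4*R²) (W(R) = (4*(-2 - R*R))*R = (4*(-2 - R²))*R = (-8 - 4*R²)*R = R*(-8 - 4*R²))
W(z(3))/(-183) - 4449/(-969 + S(15, 17)) = -4*(-8/3)*(2 + (-8/3)²)/(-183) - 4449/(-969 - 175) = -4*(-8*⅓)*(2 + (-8*⅓)²)*(-1/183) - 4449/(-1144) = -4*(-8/3)*(2 + (-8/3)²)*(-1/183) - 4449*(-1/1144) = -4*(-8/3)*(2 + 64/9)*(-1/183) + 4449/1144 = -4*(-8/3)*82/9*(-1/183) + 4449/1144 = (2624/27)*(-1/183) + 4449/1144 = -2624/4941 + 4449/1144 = 18980653/5652504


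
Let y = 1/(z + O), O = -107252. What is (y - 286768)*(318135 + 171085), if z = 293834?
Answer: -13088040767554750/93291 ≈ -1.4029e+11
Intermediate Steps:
y = 1/186582 (y = 1/(293834 - 107252) = 1/186582 ≈ 5.3596e-6)
(y - 286768)*(318135 + 171085) = (1/186582 - 286768)*(318135 + 171085) = -53505746975/186582*489220 = -13088040767554750/93291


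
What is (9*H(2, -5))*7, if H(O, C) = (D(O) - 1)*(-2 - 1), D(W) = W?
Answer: -189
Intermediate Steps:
H(O, C) = 3 - 3*O (H(O, C) = (O - 1)*(-2 - 1) = (-1 + O)*(-3) = 3 - 3*O)
(9*H(2, -5))*7 = (9*(3 - 3*2))*7 = (9*(3 - 6))*7 = (9*(-3))*7 = -27*7 = -189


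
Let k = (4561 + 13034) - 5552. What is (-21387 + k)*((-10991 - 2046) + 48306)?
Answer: -329553536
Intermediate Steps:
k = 12043 (k = 17595 - 5552 = 12043)
(-21387 + k)*((-10991 - 2046) + 48306) = (-21387 + 12043)*((-10991 - 2046) + 48306) = -9344*(-13037 + 48306) = -9344*35269 = -329553536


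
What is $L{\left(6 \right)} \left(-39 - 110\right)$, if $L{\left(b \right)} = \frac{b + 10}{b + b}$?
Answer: $- \frac{596}{3} \approx -198.67$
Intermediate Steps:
$L{\left(b \right)} = \frac{10 + b}{2 b}$
$L{\left(6 \right)} \left(-39 - 110\right) = \frac{10 + 6}{2 \cdot 6} \left(-39 - 110\right) = \frac{1}{2} \cdot \frac{1}{6} \cdot 16 \left(-149\right) = \frac{4}{3} \left(-149\right) = - \frac{596}{3}$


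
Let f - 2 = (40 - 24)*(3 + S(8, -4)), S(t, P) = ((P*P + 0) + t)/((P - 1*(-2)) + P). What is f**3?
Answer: -2744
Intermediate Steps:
S(t, P) = (t + P**2)/(2 + 2*P) (S(t, P) = ((P**2 + 0) + t)/((P + 2) + P) = (P**2 + t)/((2 + P) + P) = (t + P**2)/(2 + 2*P))
f = -14 (f = 2 + (40 - 24)*(3 + (8 + (-4)**2)/(2*(1 - 4))) = 2 + 16*(3 + (1/2)*(8 + 16)/(-3)) = 2 + 16*(3 + (1/2)*(-1/3)*24) = 2 + 16*(3 - 4) = 2 + 16*(-1) = 2 - 16 = -14)
f**3 = (-14)**3 = -2744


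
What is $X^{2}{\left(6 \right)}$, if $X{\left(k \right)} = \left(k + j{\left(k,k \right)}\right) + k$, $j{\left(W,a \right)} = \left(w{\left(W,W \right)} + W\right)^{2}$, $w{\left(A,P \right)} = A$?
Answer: $24336$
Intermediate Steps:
$j{\left(W,a \right)} = 4 W^{2}$ ($j{\left(W,a \right)} = \left(W + W\right)^{2} = \left(2 W\right)^{2} = 4 W^{2}$)
$X{\left(k \right)} = 2 k + 4 k^{2}$ ($X{\left(k \right)} = \left(k + 4 k^{2}\right) + k = 2 k + 4 k^{2}$)
$X^{2}{\left(6 \right)} = \left(2 \cdot 6 \left(1 + 2 \cdot 6\right)\right)^{2} = \left(2 \cdot 6 \left(1 + 12\right)\right)^{2} = \left(2 \cdot 6 \cdot 13\right)^{2} = 156^{2} = 24336$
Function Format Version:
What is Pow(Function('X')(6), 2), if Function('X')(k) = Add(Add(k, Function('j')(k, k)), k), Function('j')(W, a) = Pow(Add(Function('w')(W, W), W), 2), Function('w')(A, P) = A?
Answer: 24336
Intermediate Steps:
Function('j')(W, a) = Mul(4, Pow(W, 2)) (Function('j')(W, a) = Pow(Add(W, W), 2) = Pow(Mul(2, W), 2) = Mul(4, Pow(W, 2)))
Function('X')(k) = Add(Mul(2, k), Mul(4, Pow(k, 2))) (Function('X')(k) = Add(Add(k, Mul(4, Pow(k, 2))), k) = Add(Mul(2, k), Mul(4, Pow(k, 2))))
Pow(Function('X')(6), 2) = Pow(Mul(2, 6, Add(1, Mul(2, 6))), 2) = Pow(Mul(2, 6, Add(1, 12)), 2) = Pow(Mul(2, 6, 13), 2) = Pow(156, 2) = 24336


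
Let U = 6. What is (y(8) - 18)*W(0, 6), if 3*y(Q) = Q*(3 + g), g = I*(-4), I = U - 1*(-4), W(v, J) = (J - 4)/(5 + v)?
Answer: -140/3 ≈ -46.667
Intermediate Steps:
W(v, J) = (-4 + J)/(5 + v)
I = 10 (I = 6 - 1*(-4) = 6 + 4 = 10)
g = -40 (g = 10*(-4) = -40)
y(Q) = -37*Q/3 (y(Q) = (Q*(3 - 40))/3 = (Q*(-37))/3 = (-37*Q)/3 = -37*Q/3)
(y(8) - 18)*W(0, 6) = (-37/3*8 - 18)*((-4 + 6)/(5 + 0)) = (-296/3 - 18)*(2/5) = -70*2/3 = -350/3*⅖ = -140/3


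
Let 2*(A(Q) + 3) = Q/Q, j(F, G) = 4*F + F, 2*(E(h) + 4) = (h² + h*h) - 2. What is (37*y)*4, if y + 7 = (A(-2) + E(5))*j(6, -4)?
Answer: 76664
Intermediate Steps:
E(h) = -5 + h² (E(h) = -4 + ((h² + h*h) - 2)/2 = -4 + ((h² + h²) - 2)/2 = -4 + (2*h² - 2)/2 = -4 + (-2 + 2*h²)/2 = -4 + (-1 + h²) = -5 + h²)
j(F, G) = 5*F
A(Q) = -5/2 (A(Q) = -3 + (Q/Q)/2 = -3 + (½)*1 = -3 + ½ = -5/2)
y = 518 (y = -7 + (-5/2 + (-5 + 5²))*(5*6) = -7 + (-5/2 + (-5 + 25))*30 = -7 + (-5/2 + 20)*30 = -7 + (35/2)*30 = -7 + 525 = 518)
(37*y)*4 = (37*518)*4 = 19166*4 = 76664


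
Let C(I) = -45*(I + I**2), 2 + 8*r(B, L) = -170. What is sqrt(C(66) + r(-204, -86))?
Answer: I*sqrt(796046)/2 ≈ 446.11*I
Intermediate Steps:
r(B, L) = -43/2 (r(B, L) = -1/4 + (1/8)*(-170) = -1/4 - 85/4 = -43/2)
C(I) = -45*I - 45*I**2
sqrt(C(66) + r(-204, -86)) = sqrt(-45*66*(1 + 66) - 43/2) = sqrt(-45*66*67 - 43/2) = sqrt(-198990 - 43/2) = sqrt(-398023/2) = I*sqrt(796046)/2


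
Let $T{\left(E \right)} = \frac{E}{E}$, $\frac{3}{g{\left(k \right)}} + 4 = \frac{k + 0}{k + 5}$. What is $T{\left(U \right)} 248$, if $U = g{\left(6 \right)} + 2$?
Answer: $248$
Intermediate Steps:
$g{\left(k \right)} = \frac{3}{-4 + \frac{k}{5 + k}}$ ($g{\left(k \right)} = \frac{3}{-4 + \frac{k + 0}{k + 5}} = \frac{3}{-4 + \frac{k}{5 + k}}$)
$U = \frac{43}{38}$ ($U = \frac{3 \left(-5 - 6\right)}{20 + 3 \cdot 6} + 2 = \frac{3 \left(-5 - 6\right)}{20 + 18} + 2 = 3 \cdot \frac{1}{38} \left(-11\right) + 2 = - \frac{33}{38} + 2 = \frac{43}{38} \approx 1.1316$)
$T{\left(E \right)} = 1$
$T{\left(U \right)} 248 = 1 \cdot 248 = 248$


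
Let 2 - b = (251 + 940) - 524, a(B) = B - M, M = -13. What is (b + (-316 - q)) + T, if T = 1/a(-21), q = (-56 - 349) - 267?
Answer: -2473/8 ≈ -309.13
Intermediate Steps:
a(B) = 13 + B (a(B) = B - 1*(-13) = B + 13 = 13 + B)
q = -672 (q = -405 - 267 = -672)
T = -1/8 (T = 1/(13 - 21) = 1/(-8) = -1/8 ≈ -0.12500)
b = -665 (b = 2 - ((251 + 940) - 524) = 2 - (1191 - 524) = 2 - 1*667 = 2 - 667 = -665)
(b + (-316 - q)) + T = (-665 + (-316 - 1*(-672))) - 1/8 = (-665 + (-316 + 672)) - 1/8 = (-665 + 356) - 1/8 = -309 - 1/8 = -2473/8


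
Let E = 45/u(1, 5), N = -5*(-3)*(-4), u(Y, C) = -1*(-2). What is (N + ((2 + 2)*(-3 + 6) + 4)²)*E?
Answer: 4410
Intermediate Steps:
u(Y, C) = 2
N = -60 (N = 15*(-4) = -60)
E = 45/2 ≈ 22.500
(N + ((2 + 2)*(-3 + 6) + 4)²)*E = (-60 + ((2 + 2)*(-3 + 6) + 4)²)*(45/2) = (-60 + (4*3 + 4)²)*(45/2) = (-60 + (12 + 4)²)*(45/2) = (-60 + 16²)*(45/2) = (-60 + 256)*(45/2) = 196*(45/2) = 4410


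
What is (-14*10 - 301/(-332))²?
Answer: 2132500041/110224 ≈ 19347.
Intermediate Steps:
(-14*10 - 301/(-332))² = (-140 - 301*(-1/332))² = (-140 + 301/332)² = (-46179/332)² = 2132500041/110224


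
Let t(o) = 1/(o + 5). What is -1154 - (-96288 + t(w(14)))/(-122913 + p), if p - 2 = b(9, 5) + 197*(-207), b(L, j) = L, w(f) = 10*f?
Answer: -3914671927/3390535 ≈ -1154.6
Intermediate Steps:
t(o) = 1/(5 + o)
p = -40768 (p = 2 + (9 + 197*(-207)) = 2 + (9 - 40779) = 2 - 40770 = -40768)
-1154 - (-96288 + t(w(14)))/(-122913 + p) = -1154 - (-96288 + 1/(5 + 10*14))/(-122913 - 40768) = -1154 - (-96288 + 1/(5 + 140))/(-163681) = -1154 - (-96288 + 1/145)*(-1)/163681 = -1154 - (-13961759)*(-1)/(145*163681) = -1154 - 1*1994537/3390535 = -1154 - 1994537/3390535 = -3914671927/3390535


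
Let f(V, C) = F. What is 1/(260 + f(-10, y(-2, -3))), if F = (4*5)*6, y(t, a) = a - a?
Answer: 1/380 ≈ 0.0026316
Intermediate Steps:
y(t, a) = 0
F = 120 (F = 20*6 = 120)
f(V, C) = 120
1/(260 + f(-10, y(-2, -3))) = 1/(260 + 120) = 1/380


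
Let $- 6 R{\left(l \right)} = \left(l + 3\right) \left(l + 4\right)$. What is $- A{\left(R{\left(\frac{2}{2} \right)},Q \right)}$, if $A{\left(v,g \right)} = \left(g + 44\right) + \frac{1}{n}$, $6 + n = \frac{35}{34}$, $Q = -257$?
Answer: $\frac{36031}{169} \approx 213.2$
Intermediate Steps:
$n = - \frac{169}{34}$ ($n = -6 + \frac{35}{34} = - \frac{169}{34} \approx -4.9706$)
$R{\left(l \right)} = - \frac{\left(3 + l\right) \left(4 + l\right)}{6}$ ($R{\left(l \right)} = - \frac{\left(l + 3\right) \left(l + 4\right)}{6} = - \frac{\left(3 + l\right) \left(4 + l\right)}{6}$)
$A{\left(v,g \right)} = \frac{7402}{169} + g$ ($A{\left(v,g \right)} = \left(g + 44\right) + \frac{1}{- \frac{169}{34}} = \left(44 + g\right) - \frac{34}{169} = \frac{7402}{169} + g$)
$- A{\left(R{\left(\frac{2}{2} \right)},Q \right)} = - (\frac{7402}{169} - 257) = \left(-1\right) \left(- \frac{36031}{169}\right) = \frac{36031}{169}$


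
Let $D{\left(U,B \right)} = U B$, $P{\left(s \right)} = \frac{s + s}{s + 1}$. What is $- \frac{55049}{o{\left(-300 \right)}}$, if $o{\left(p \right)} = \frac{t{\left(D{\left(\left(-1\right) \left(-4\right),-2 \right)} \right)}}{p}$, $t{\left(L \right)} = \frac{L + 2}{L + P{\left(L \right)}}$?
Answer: $\frac{110098000}{7} \approx 1.5728 \cdot 10^{7}$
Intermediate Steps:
$P{\left(s \right)} = \frac{2 s}{1 + s}$
$D{\left(U,B \right)} = B U$
$t{\left(L \right)} = \frac{2 + L}{L + \frac{2 L}{1 + L}}$ ($t{\left(L \right)} = \frac{L + 2}{L + \frac{2 L}{1 + L}} = \frac{2 + L}{L + \frac{2 L}{1 + L}}$)
$o{\left(p \right)} = \frac{21}{20 p}$ ($o{\left(p \right)} = \frac{\frac{1}{\left(-2\right) \left(\left(-1\right) \left(-4\right)\right)} \frac{1}{3 - 2 \left(\left(-1\right) \left(-4\right)\right)} \left(1 - 2 \left(\left(-1\right) \left(-4\right)\right)\right) \left(2 - 2 \left(\left(-1\right) \left(-4\right)\right)\right)}{p} = \frac{\frac{1}{\left(-2\right) 4} \frac{1}{3 - 8} \left(1 - 8\right) \left(2 - 8\right)}{p} = \frac{\frac{1}{-8} \frac{1}{3 - 8} \left(1 - 8\right) \left(2 - 8\right)}{p} = \frac{\left(- \frac{1}{8}\right) \frac{1}{-5} \left(-7\right) \left(-6\right)}{p} = \frac{\left(- \frac{1}{8}\right) \left(- \frac{1}{5}\right) \left(-7\right) \left(-6\right)}{p} = \frac{21}{20 p}$)
$- \frac{55049}{o{\left(-300 \right)}} = - \frac{55049}{\frac{21}{20} \frac{1}{-300}} = - \frac{55049}{\frac{21}{20} \left(- \frac{1}{300}\right)} = - \frac{55049}{- \frac{7}{2000}} = \left(-55049\right) \left(- \frac{2000}{7}\right) = \frac{110098000}{7}$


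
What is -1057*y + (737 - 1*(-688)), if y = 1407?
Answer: -1485774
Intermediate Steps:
-1057*y + (737 - 1*(-688)) = -1057*1407 + (737 - 1*(-688)) = -1487199 + (737 + 688) = -1487199 + 1425 = -1485774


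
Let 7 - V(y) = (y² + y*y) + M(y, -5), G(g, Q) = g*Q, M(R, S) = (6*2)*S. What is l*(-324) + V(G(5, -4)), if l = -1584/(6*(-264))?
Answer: -1057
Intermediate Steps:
M(R, S) = 12*S
l = 1 (l = -1584/(-1584) = -1584*(-1/1584) = 1)
G(g, Q) = Q*g
V(y) = 67 - 2*y² (V(y) = 7 - ((y² + y*y) + 12*(-5)) = 7 - ((y² + y²) - 60) = 7 - (2*y² - 60) = 7 - (-60 + 2*y²) = 7 + (60 - 2*y²) = 67 - 2*y²)
l*(-324) + V(G(5, -4)) = 1*(-324) + (67 - 2*(-4*5)²) = -324 + (67 - 2*(-20)²) = -324 + (67 - 2*400) = -324 + (67 - 800) = -324 - 733 = -1057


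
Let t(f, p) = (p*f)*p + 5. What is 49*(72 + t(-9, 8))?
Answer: -24451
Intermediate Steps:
t(f, p) = 5 + f*p² (t(f, p) = (f*p)*p + 5 = f*p² + 5 = 5 + f*p²)
49*(72 + t(-9, 8)) = 49*(72 + (5 - 9*8²)) = 49*(72 + (5 - 9*64)) = 49*(72 + (5 - 576)) = 49*(72 - 571) = 49*(-499) = -24451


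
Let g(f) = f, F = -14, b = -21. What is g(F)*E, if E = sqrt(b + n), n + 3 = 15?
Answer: -42*I ≈ -42.0*I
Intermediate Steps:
n = 12 (n = -3 + 15 = 12)
E = 3*I (E = sqrt(-21 + 12) = sqrt(-9) = 3*I ≈ 3.0*I)
g(F)*E = -42*I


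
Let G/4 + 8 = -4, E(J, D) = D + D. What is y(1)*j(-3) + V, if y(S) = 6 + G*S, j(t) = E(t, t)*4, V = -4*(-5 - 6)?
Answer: 1052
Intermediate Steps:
E(J, D) = 2*D
V = 44 (V = -4*(-11) = 44)
G = -48 (G = -32 + 4*(-4) = -32 - 16 = -48)
j(t) = 8*t (j(t) = (2*t)*4 = 8*t)
y(S) = 6 - 48*S
y(1)*j(-3) + V = (6 - 48*1)*(8*(-3)) + 44 = (6 - 48)*(-24) + 44 = -42*(-24) + 44 = 1008 + 44 = 1052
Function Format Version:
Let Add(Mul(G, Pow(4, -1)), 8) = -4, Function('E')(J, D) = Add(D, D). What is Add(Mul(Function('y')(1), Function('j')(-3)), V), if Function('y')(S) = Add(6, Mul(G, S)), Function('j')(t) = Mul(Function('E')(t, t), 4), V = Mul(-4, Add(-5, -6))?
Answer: 1052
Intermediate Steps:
Function('E')(J, D) = Mul(2, D)
V = 44 (V = Mul(-4, -11) = 44)
G = -48 (G = Add(-32, Mul(4, -4)) = Add(-32, -16) = -48)
Function('j')(t) = Mul(8, t) (Function('j')(t) = Mul(Mul(2, t), 4) = Mul(8, t))
Function('y')(S) = Add(6, Mul(-48, S))
Add(Mul(Function('y')(1), Function('j')(-3)), V) = Add(Mul(Add(6, Mul(-48, 1)), Mul(8, -3)), 44) = Add(Mul(Add(6, -48), -24), 44) = Add(Mul(-42, -24), 44) = Add(1008, 44) = 1052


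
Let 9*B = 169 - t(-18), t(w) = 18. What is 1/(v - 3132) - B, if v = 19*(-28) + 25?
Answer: -183166/10917 ≈ -16.778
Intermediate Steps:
v = -507 (v = -532 + 25 = -507)
B = 151/9 (B = (169 - 1*18)/9 = (169 - 18)/9 = (⅑)*151 = 151/9 ≈ 16.778)
1/(v - 3132) - B = 1/(-507 - 3132) - 1*151/9 = 1/(-3639) - 151/9 = -1/3639 - 151/9 = -183166/10917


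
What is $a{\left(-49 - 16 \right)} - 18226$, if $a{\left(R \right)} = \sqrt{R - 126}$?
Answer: $-18226 + i \sqrt{191} \approx -18226.0 + 13.82 i$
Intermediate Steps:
$a{\left(R \right)} = \sqrt{-126 + R}$ ($a{\left(R \right)} = \sqrt{R - 126} = \sqrt{-126 + R}$)
$a{\left(-49 - 16 \right)} - 18226 = \sqrt{-126 - 65} - 18226 = \sqrt{-191} - 18226 = i \sqrt{191} - 18226 = -18226 + i \sqrt{191}$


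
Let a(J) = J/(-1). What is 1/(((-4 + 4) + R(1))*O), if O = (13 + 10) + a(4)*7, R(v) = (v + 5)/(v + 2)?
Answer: -1/10 ≈ -0.10000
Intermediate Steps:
R(v) = (5 + v)/(2 + v)
a(J) = -J (a(J) = J*(-1) = -J)
O = -5 (O = (13 + 10) - 1*4*7 = 23 - 4*7 = 23 - 28 = -5)
1/(((-4 + 4) + R(1))*O) = 1/(((-4 + 4) + (5 + 1)/(2 + 1))*(-5)) = 1/((0 + 6/3)*(-5)) = 1/((0 + (1/3)*6)*(-5)) = 1/((0 + 2)*(-5)) = 1/(2*(-5)) = 1/(-10) = -1/10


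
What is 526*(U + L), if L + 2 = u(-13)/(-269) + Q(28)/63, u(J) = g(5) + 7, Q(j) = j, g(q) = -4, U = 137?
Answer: 172466984/2421 ≈ 71238.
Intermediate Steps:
u(J) = 3 (u(J) = -4 + 7 = 3)
L = -3793/2421 (L = -2 + (3/(-269) + 28/63) = -2 + (3*(-1/269) + 28*(1/63)) = -2 + (-3/269 + 4/9) = -2 + 1049/2421 = -3793/2421 ≈ -1.5667)
526*(U + L) = 526*(137 - 3793/2421) = 526*(327884/2421) = 172466984/2421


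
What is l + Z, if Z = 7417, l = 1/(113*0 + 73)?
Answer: 541442/73 ≈ 7417.0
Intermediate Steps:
l = 1/73 (l = 1/(0 + 73) = 1/73 ≈ 0.013699)
l + Z = 1/73 + 7417 = 541442/73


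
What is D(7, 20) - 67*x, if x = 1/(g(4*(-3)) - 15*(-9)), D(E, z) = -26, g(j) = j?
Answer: -3265/123 ≈ -26.545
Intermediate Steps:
x = 1/123 (x = 1/(4*(-3) - 15*(-9)) = 1/(-12 + 135) = 1/123 ≈ 0.0081301)
D(7, 20) - 67*x = -26 - 67*1/123 = -26 - 67/123 = -3265/123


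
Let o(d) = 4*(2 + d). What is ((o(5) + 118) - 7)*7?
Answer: 973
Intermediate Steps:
o(d) = 8 + 4*d
((o(5) + 118) - 7)*7 = (((8 + 4*5) + 118) - 7)*7 = (((8 + 20) + 118) - 7)*7 = ((28 + 118) - 7)*7 = (146 - 7)*7 = 139*7 = 973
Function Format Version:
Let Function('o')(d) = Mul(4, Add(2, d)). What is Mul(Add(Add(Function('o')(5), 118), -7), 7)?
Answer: 973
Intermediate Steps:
Function('o')(d) = Add(8, Mul(4, d))
Mul(Add(Add(Function('o')(5), 118), -7), 7) = Mul(Add(Add(Add(8, Mul(4, 5)), 118), -7), 7) = Mul(Add(Add(Add(8, 20), 118), -7), 7) = Mul(Add(Add(28, 118), -7), 7) = Mul(Add(146, -7), 7) = Mul(139, 7) = 973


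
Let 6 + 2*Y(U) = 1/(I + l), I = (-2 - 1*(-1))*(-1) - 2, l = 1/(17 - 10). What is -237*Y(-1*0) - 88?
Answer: 3045/4 ≈ 761.25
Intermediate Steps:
l = ⅐ (l = 1/7 = ⅐ ≈ 0.14286)
I = -1 (I = (-2 + 1)*(-1) - 2 = -1*(-1) - 2 = 1 - 2 = -1)
Y(U) = -43/12 (Y(U) = -3 + 1/(2*(-1 + ⅐)) = -3 + 1/(2*(-6/7)) = -3 + (½)*(-7/6) = -3 - 7/12 = -43/12)
-237*Y(-1*0) - 88 = -237*(-43/12) - 88 = 3397/4 - 88 = 3045/4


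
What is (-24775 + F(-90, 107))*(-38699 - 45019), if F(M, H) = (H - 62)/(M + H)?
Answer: 35256161340/17 ≈ 2.0739e+9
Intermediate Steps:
F(M, H) = (-62 + H)/(H + M)
(-24775 + F(-90, 107))*(-38699 - 45019) = (-24775 + (-62 + 107)/(107 - 90))*(-38699 - 45019) = (-24775 + 45/17)*(-83718) = -421130/17*(-83718) = 35256161340/17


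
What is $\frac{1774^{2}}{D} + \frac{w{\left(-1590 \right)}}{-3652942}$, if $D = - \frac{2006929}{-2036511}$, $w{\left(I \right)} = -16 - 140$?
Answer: $\frac{11705952897503131218}{3665597617559} \approx 3.1935 \cdot 10^{6}$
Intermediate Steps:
$w{\left(I \right)} = -156$ ($w{\left(I \right)} = -16 - 140 = -156$)
$D = \frac{2006929}{2036511}$ ($D = \left(-2006929\right) \left(- \frac{1}{2036511}\right) = \frac{2006929}{2036511} \approx 0.98547$)
$\frac{1774^{2}}{D} + \frac{w{\left(-1590 \right)}}{-3652942} = \frac{1774^{2}}{\frac{2006929}{2036511}} - \frac{156}{-3652942} = 3147076 \cdot \frac{2036511}{2006929} - - \frac{78}{1826471} = \frac{6409054891836}{2006929} + \frac{78}{1826471} = \frac{11705952897503131218}{3665597617559}$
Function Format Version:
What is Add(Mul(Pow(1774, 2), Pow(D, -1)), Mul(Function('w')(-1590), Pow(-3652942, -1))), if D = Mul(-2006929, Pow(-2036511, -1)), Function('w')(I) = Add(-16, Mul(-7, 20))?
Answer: Rational(11705952897503131218, 3665597617559) ≈ 3.1935e+6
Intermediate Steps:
Function('w')(I) = -156 (Function('w')(I) = Add(-16, -140) = -156)
D = Rational(2006929, 2036511) (D = Mul(-2006929, Rational(-1, 2036511)) = Rational(2006929, 2036511) ≈ 0.98547)
Add(Mul(Pow(1774, 2), Pow(D, -1)), Mul(Function('w')(-1590), Pow(-3652942, -1))) = Add(Mul(Pow(1774, 2), Pow(Rational(2006929, 2036511), -1)), Mul(-156, Pow(-3652942, -1))) = Add(Mul(3147076, Rational(2036511, 2006929)), Mul(-156, Rational(-1, 3652942))) = Add(Rational(6409054891836, 2006929), Rational(78, 1826471)) = Rational(11705952897503131218, 3665597617559)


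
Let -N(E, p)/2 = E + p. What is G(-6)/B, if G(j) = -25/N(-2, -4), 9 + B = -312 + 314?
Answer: 25/84 ≈ 0.29762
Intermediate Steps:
N(E, p) = -2*E - 2*p (N(E, p) = -2*(E + p) = -2*E - 2*p)
B = -7 (B = -9 + (-312 + 314) = -9 + 2 = -7)
G(j) = -25/12 (G(j) = -25/(-2*(-2) - 2*(-4)) = -25/(4 + 8) = -25/12)
G(-6)/B = -25/12/(-7) = -25/12*(-1/7) = 25/84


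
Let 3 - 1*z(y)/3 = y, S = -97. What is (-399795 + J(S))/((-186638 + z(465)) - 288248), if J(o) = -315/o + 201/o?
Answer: 38780001/46198384 ≈ 0.83942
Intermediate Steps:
J(o) = -114/o
z(y) = 9 - 3*y
(-399795 + J(S))/((-186638 + z(465)) - 288248) = (-399795 - 114/(-97))/((-186638 + (9 - 3*465)) - 288248) = (-399795 - 114*(-1/97))/((-186638 + (9 - 1395)) - 288248) = (-399795 + 114/97)/((-186638 - 1386) - 288248) = -38780001/(97*(-188024 - 288248)) = -38780001/97/(-476272) = -38780001/97*(-1/476272) = 38780001/46198384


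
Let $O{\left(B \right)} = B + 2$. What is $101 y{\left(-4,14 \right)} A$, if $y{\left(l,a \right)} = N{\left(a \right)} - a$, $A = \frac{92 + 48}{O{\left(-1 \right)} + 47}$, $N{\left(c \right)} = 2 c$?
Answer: $\frac{24745}{6} \approx 4124.2$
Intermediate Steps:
$O{\left(B \right)} = 2 + B$
$A = \frac{35}{12}$ ($A = \frac{92 + 48}{\left(2 - 1\right) + 47} = \frac{140}{1 + 47} = \frac{140}{48} = 140 \cdot \frac{1}{48} = \frac{35}{12} \approx 2.9167$)
$y{\left(l,a \right)} = a$ ($y{\left(l,a \right)} = 2 a - a = a$)
$101 y{\left(-4,14 \right)} A = 101 \cdot 14 \cdot \frac{35}{12} = 1414 \cdot \frac{35}{12} = \frac{24745}{6}$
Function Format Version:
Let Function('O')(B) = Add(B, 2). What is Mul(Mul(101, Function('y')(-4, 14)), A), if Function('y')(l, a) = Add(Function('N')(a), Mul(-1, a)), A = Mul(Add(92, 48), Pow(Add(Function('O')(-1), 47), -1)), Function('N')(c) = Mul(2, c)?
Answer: Rational(24745, 6) ≈ 4124.2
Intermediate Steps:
Function('O')(B) = Add(2, B)
A = Rational(35, 12) (A = Mul(Add(92, 48), Pow(Add(Add(2, -1), 47), -1)) = Mul(140, Pow(Add(1, 47), -1)) = Mul(140, Pow(48, -1)) = Mul(140, Rational(1, 48)) = Rational(35, 12) ≈ 2.9167)
Function('y')(l, a) = a (Function('y')(l, a) = Add(Mul(2, a), Mul(-1, a)) = a)
Mul(Mul(101, Function('y')(-4, 14)), A) = Mul(Mul(101, 14), Rational(35, 12)) = Mul(1414, Rational(35, 12)) = Rational(24745, 6)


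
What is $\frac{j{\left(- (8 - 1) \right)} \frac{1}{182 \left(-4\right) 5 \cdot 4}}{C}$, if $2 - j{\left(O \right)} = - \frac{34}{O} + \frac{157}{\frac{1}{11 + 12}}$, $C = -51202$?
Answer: $- \frac{25297}{5218507840} \approx -4.8476 \cdot 10^{-6}$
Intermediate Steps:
$j{\left(O \right)} = -3609 + \frac{34}{O}$ ($j{\left(O \right)} = 2 - \left(- \frac{34}{O} + \frac{157}{\frac{1}{11 + 12}}\right) = 2 - \left(- \frac{34}{O} + \frac{157}{\frac{1}{23}}\right) = 2 - \left(- \frac{34}{O} + 157 \frac{1}{\frac{1}{23}}\right) = 2 - \left(- \frac{34}{O} + 157 \cdot 23\right) = 2 - \left(- \frac{34}{O} + 3611\right) = 2 - \left(3611 - \frac{34}{O}\right) = -3609 + \frac{34}{O}$)
$\frac{j{\left(- (8 - 1) \right)} \frac{1}{182 \left(-4\right) 5 \cdot 4}}{C} = \frac{\left(-3609 + \frac{34}{\left(-1\right) \left(8 - 1\right)}\right) \frac{1}{182 \left(-4\right) 5 \cdot 4}}{-51202} = \frac{-3609 + \frac{34}{\left(-1\right) 7}}{182 \left(\left(-20\right) 4\right)} \left(- \frac{1}{51202}\right) = \frac{-3609 + \frac{34}{-7}}{182 \left(-80\right)} \left(- \frac{1}{51202}\right) = \frac{-3609 + 34 \left(- \frac{1}{7}\right)}{-14560} \left(- \frac{1}{51202}\right) = \left(-3609 - \frac{34}{7}\right) \left(- \frac{1}{14560}\right) \left(- \frac{1}{51202}\right) = \left(- \frac{25297}{7}\right) \left(- \frac{1}{14560}\right) \left(- \frac{1}{51202}\right) = \frac{25297}{101920} \left(- \frac{1}{51202}\right) = - \frac{25297}{5218507840}$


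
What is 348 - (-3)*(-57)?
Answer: 177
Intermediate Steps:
348 - (-3)*(-57) = 348 - 1*171 = 348 - 171 = 177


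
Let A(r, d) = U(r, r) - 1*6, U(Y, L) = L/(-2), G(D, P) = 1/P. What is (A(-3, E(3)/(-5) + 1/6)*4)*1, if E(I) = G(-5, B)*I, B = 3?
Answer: -18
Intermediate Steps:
E(I) = I/3
U(Y, L) = -L/2 (U(Y, L) = L*(-1/2) = -L/2)
A(r, d) = -6 - r/2 (A(r, d) = -r/2 - 1*6 = -r/2 - 6 = -6 - r/2)
(A(-3, E(3)/(-5) + 1/6)*4)*1 = ((-6 - 1/2*(-3))*4)*1 = ((-6 + 3/2)*4)*1 = -9/2*4*1 = -18*1 = -18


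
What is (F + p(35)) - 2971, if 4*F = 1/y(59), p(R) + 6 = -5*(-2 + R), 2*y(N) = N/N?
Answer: -6283/2 ≈ -3141.5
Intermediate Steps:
y(N) = ½ (y(N) = (N/N)/2 = (½)*1 = ½)
p(R) = 4 - 5*R (p(R) = -6 - 5*(-2 + R) = -6 + (10 - 5*R) = 4 - 5*R)
F = ½ (F = 1/(4*(½)) = (¼)*2 = ½ ≈ 0.50000)
(F + p(35)) - 2971 = (½ + (4 - 5*35)) - 2971 = (½ + (4 - 175)) - 2971 = (½ - 171) - 2971 = -341/2 - 2971 = -6283/2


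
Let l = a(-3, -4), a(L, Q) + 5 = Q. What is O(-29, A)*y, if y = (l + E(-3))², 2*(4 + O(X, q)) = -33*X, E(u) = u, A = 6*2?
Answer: 68328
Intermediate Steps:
A = 12
a(L, Q) = -5 + Q
l = -9 (l = -5 - 4 = -9)
O(X, q) = -4 - 33*X/2 (O(X, q) = -4 + (-33*X)/2 = -4 - 33*X/2)
y = 144 (y = (-9 - 3)² = (-12)² = 144)
O(-29, A)*y = (-4 - 33/2*(-29))*144 = (-4 + 957/2)*144 = (949/2)*144 = 68328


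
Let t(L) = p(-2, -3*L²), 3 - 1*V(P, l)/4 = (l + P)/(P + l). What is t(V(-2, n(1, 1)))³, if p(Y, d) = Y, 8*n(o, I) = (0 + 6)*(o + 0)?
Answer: -8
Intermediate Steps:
n(o, I) = 3*o/4 (n(o, I) = ((0 + 6)*(o + 0))/8 = (6*o)/8 = 3*o/4)
V(P, l) = 8 (V(P, l) = 12 - 4*(l + P)/(P + l) = 12 - 4*(P + l)/(P + l) = 12 - 4*1 = 12 - 4 = 8)
t(L) = -2
t(V(-2, n(1, 1)))³ = (-2)³ = -8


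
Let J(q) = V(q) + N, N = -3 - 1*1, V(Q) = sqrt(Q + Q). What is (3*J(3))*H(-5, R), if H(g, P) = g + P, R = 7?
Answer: -24 + 6*sqrt(6) ≈ -9.3031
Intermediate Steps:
V(Q) = sqrt(2)*sqrt(Q) (V(Q) = sqrt(2*Q) = sqrt(2)*sqrt(Q))
N = -4 (N = -3 - 1 = -4)
J(q) = -4 + sqrt(2)*sqrt(q) (J(q) = sqrt(2)*sqrt(q) - 4 = -4 + sqrt(2)*sqrt(q))
H(g, P) = P + g
(3*J(3))*H(-5, R) = (3*(-4 + sqrt(2)*sqrt(3)))*(7 - 5) = (3*(-4 + sqrt(6)))*2 = (-12 + 3*sqrt(6))*2 = -24 + 6*sqrt(6)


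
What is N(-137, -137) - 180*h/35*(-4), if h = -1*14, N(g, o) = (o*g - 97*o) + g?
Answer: 31633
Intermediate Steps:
N(g, o) = g - 97*o + g*o (N(g, o) = (g*o - 97*o) + g = (-97*o + g*o) + g = g - 97*o + g*o)
h = -14
N(-137, -137) - 180*h/35*(-4) = (-137 - 97*(-137) - 137*(-137)) - 180*(-14/35)*(-4) = (-137 + 13289 + 18769) - 180*(-14*1/35)*(-4) = 31921 - (-72)*(-4) = 31921 - 180*8/5 = 31921 - 288 = 31633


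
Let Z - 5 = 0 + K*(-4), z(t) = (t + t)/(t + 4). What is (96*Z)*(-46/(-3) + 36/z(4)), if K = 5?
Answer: -73920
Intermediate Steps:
z(t) = 2*t/(4 + t) (z(t) = (2*t)/(4 + t) = 2*t/(4 + t))
Z = -15 (Z = 5 + (0 + 5*(-4)) = 5 + (0 - 20) = 5 - 20 = -15)
(96*Z)*(-46/(-3) + 36/z(4)) = (96*(-15))*(-46/(-3) + 36/((2*4/(4 + 4)))) = -1440*(-46*(-⅓) + 36/((2*4/8))) = -1440*(46/3 + 36/((2*4*(⅛)))) = -1440*(46/3 + 36/1) = -1440*(46/3 + 36*1) = -1440*(46/3 + 36) = -1440*154/3 = -73920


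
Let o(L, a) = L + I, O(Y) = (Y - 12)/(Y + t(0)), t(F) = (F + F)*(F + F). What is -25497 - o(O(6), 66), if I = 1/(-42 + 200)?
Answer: -4028369/158 ≈ -25496.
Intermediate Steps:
t(F) = 4*F**2 (t(F) = (2*F)*(2*F) = 4*F**2)
O(Y) = (-12 + Y)/Y (O(Y) = (Y - 12)/(Y + 4*0**2) = (-12 + Y)/(Y + 4*0) = (-12 + Y)/(Y + 0) = (-12 + Y)/Y)
I = 1/158 ≈ 0.0063291
o(L, a) = 1/158 + L (o(L, a) = L + 1/158 = 1/158 + L)
-25497 - o(O(6), 66) = -25497 - (1/158 + (-12 + 6)/6) = -25497 - (1/158 + (1/6)*(-6)) = -25497 - (1/158 - 1) = -25497 - 1*(-157/158) = -25497 + 157/158 = -4028369/158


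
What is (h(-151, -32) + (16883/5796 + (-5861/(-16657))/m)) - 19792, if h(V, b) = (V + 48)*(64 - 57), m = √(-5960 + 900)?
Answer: -118876465/5796 - 5861*I*√1265/42142210 ≈ -20510.0 - 0.0049465*I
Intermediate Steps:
m = 2*I*√1265 (m = √(-5060) = 2*I*√1265 ≈ 71.134*I)
h(V, b) = 336 + 7*V (h(V, b) = (48 + V)*7 = 336 + 7*V)
(h(-151, -32) + (16883/5796 + (-5861/(-16657))/m)) - 19792 = ((336 + 7*(-151)) + (16883/5796 + (-5861/(-16657))/((2*I*√1265)))) - 19792 = ((336 - 1057) + (16883*(1/5796) + (-5861*(-1/16657))*(-I*√1265/2530))) - 19792 = (-721 + (16883/5796 + 5861*(-I*√1265/2530)/16657)) - 19792 = (-721 + (16883/5796 - 5861*I*√1265/42142210)) - 19792 = (-4162033/5796 - 5861*I*√1265/42142210) - 19792 = -118876465/5796 - 5861*I*√1265/42142210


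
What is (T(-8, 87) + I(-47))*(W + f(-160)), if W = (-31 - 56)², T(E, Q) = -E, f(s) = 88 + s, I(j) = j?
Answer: -292383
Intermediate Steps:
W = 7569 (W = (-87)² = 7569)
(T(-8, 87) + I(-47))*(W + f(-160)) = (-1*(-8) - 47)*(7569 + (88 - 160)) = (8 - 47)*(7569 - 72) = -39*7497 = -292383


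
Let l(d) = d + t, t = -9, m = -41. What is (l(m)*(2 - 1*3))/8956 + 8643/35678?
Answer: 9898826/39941521 ≈ 0.24783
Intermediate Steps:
l(d) = -9 + d (l(d) = d - 9 = -9 + d)
(l(m)*(2 - 1*3))/8956 + 8643/35678 = ((-9 - 41)*(2 - 1*3))/8956 + 8643/35678 = -50*(2 - 3)*(1/8956) + 8643*(1/35678) = -50*(-1)*(1/8956) + 8643/35678 = 50*(1/8956) + 8643/35678 = 25/4478 + 8643/35678 = 9898826/39941521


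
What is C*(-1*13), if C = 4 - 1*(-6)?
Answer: -130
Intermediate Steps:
C = 10 (C = 4 + 6 = 10)
C*(-1*13) = 10*(-1*13) = 10*(-13) = -130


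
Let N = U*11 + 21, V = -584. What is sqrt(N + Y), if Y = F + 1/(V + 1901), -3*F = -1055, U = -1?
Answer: 2*sqrt(17425227)/439 ≈ 19.018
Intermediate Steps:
F = 1055/3 (F = -1/3*(-1055) = 1055/3 ≈ 351.67)
N = 10 (N = -1*11 + 21 = -11 + 21 = 10)
Y = 154382/439 (Y = 1055/3 + 1/(-584 + 1901) = 1055/3 + 1/1317 = 154382/439 ≈ 351.67)
sqrt(N + Y) = sqrt(10 + 154382/439) = sqrt(158772/439) = 2*sqrt(17425227)/439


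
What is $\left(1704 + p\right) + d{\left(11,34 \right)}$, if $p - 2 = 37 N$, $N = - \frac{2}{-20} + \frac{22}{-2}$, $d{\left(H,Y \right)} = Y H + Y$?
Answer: $\frac{17107}{10} \approx 1710.7$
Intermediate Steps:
$d{\left(H,Y \right)} = Y + H Y$ ($d{\left(H,Y \right)} = H Y + Y = Y + H Y$)
$N = - \frac{109}{10}$ ($N = \left(-2\right) \left(- \frac{1}{20}\right) + 22 \left(- \frac{1}{2}\right) = \frac{1}{10} - 11 = - \frac{109}{10} \approx -10.9$)
$p = - \frac{4013}{10}$ ($p = 2 + 37 \left(- \frac{109}{10}\right) = 2 - \frac{4033}{10} = - \frac{4013}{10} \approx -401.3$)
$\left(1704 + p\right) + d{\left(11,34 \right)} = \left(1704 - \frac{4013}{10}\right) + 34 \left(1 + 11\right) = \frac{13027}{10} + 34 \cdot 12 = \frac{13027}{10} + 408 = \frac{17107}{10}$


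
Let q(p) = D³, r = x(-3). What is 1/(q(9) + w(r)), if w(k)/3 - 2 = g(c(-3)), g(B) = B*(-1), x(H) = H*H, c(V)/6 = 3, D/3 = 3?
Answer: 1/681 ≈ 0.0014684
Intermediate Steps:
D = 9 (D = 3*3 = 9)
c(V) = 18 (c(V) = 6*3 = 18)
x(H) = H²
r = 9 (r = (-3)² = 9)
g(B) = -B
w(k) = -48 (w(k) = 6 + 3*(-1*18) = 6 + 3*(-18) = 6 - 54 = -48)
q(p) = 729 (q(p) = 9³ = 729)
1/(q(9) + w(r)) = 1/(729 - 48) = 1/681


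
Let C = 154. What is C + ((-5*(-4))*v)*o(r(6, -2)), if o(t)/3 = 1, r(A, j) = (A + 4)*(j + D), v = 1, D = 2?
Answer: 214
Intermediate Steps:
r(A, j) = (2 + j)*(4 + A) (r(A, j) = (A + 4)*(j + 2) = (4 + A)*(2 + j) = (2 + j)*(4 + A))
o(t) = 3 (o(t) = 3*1 = 3)
C + ((-5*(-4))*v)*o(r(6, -2)) = 154 + (-5*(-4)*1)*3 = 154 + (20*1)*3 = 154 + 20*3 = 154 + 60 = 214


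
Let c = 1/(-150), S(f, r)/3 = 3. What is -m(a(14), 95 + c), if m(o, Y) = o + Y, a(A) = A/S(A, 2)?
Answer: -43447/450 ≈ -96.549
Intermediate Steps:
S(f, r) = 9 (S(f, r) = 3*3 = 9)
c = -1/150 ≈ -0.0066667
a(A) = A/9
m(o, Y) = Y + o
-m(a(14), 95 + c) = -((95 - 1/150) + (1/9)*14) = -(14249/150 + 14/9) = -1*43447/450 = -43447/450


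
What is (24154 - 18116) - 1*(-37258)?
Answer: 43296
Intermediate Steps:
(24154 - 18116) - 1*(-37258) = 6038 + 37258 = 43296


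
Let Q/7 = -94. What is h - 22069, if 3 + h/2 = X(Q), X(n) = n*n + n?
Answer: 842537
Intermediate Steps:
Q = -658 (Q = 7*(-94) = -658)
X(n) = n + n² (X(n) = n² + n = n + n²)
h = 864606 (h = -6 + 2*(-658*(1 - 658)) = -6 + 2*(-658*(-657)) = -6 + 2*432306 = -6 + 864612 = 864606)
h - 22069 = 864606 - 22069 = 842537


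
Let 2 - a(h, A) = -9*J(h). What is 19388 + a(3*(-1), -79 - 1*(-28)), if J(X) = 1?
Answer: 19399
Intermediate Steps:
a(h, A) = 11 (a(h, A) = 2 - (-9) = 2 - 1*(-9) = 2 + 9 = 11)
19388 + a(3*(-1), -79 - 1*(-28)) = 19388 + 11 = 19399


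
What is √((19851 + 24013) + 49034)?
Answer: 3*√10322 ≈ 304.79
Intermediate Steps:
√((19851 + 24013) + 49034) = √(43864 + 49034) = √92898 = 3*√10322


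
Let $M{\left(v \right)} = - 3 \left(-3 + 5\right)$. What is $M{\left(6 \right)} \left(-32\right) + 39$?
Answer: $231$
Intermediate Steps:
$M{\left(v \right)} = -6$ ($M{\left(v \right)} = \left(-3\right) 2 = -6$)
$M{\left(6 \right)} \left(-32\right) + 39 = \left(-6\right) \left(-32\right) + 39 = 192 + 39 = 231$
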